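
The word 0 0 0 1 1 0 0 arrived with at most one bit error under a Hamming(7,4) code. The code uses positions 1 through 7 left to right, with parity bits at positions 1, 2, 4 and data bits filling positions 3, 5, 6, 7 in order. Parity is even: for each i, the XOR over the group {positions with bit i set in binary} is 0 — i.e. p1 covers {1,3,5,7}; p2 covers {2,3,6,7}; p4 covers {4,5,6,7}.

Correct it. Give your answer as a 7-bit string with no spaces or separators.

s1 (pos 1,3,5,7): 0⊕0⊕1⊕0 = 1
s2 (pos 2,3,6,7): 0⊕0⊕0⊕0 = 0
s4 (pos 4,5,6,7): 1⊕1⊕0⊕0 = 0
Syndrome s4…s1 = 001 → error at position 1.
Flip position 1: 0001100 → 1001100

1001100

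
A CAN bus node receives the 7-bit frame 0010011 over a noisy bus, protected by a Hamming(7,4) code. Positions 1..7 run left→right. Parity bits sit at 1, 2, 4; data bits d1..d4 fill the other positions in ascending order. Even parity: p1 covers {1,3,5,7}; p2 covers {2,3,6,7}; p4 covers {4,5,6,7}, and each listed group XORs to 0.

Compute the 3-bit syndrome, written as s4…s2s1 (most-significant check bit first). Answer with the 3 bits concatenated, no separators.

s1 (pos 1,3,5,7): 0⊕1⊕0⊕1 = 0
s2 (pos 2,3,6,7): 0⊕1⊕1⊕1 = 1
s4 (pos 4,5,6,7): 0⊕0⊕1⊕1 = 0
Syndrome s4…s1 = 010 → error at position 2.

010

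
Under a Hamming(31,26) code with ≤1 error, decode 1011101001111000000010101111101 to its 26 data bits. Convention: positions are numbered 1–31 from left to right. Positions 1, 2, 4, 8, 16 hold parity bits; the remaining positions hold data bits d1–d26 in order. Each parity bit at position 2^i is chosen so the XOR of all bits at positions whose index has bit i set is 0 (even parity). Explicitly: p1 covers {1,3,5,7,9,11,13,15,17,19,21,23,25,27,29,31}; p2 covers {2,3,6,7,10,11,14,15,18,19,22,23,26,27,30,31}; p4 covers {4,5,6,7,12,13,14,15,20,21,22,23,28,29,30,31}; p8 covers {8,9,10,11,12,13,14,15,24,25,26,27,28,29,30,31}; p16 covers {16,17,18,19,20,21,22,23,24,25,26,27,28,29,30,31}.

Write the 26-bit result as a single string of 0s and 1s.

11010111100000010101111101

s1 (pos 1,3,5,7,9,11,13,15,17,19,21,23,25,27,29,31): 1⊕1⊕1⊕1⊕0⊕1⊕1⊕0⊕0⊕0⊕1⊕1⊕1⊕1⊕1⊕1 = 0
s2 (pos 2,3,6,7,10,11,14,15,18,19,22,23,26,27,30,31): 0⊕1⊕0⊕1⊕1⊕1⊕0⊕0⊕0⊕0⊕0⊕1⊕1⊕1⊕0⊕1 = 0
s4 (pos 4,5,6,7,12,13,14,15,20,21,22,23,28,29,30,31): 1⊕1⊕0⊕1⊕1⊕1⊕0⊕0⊕0⊕1⊕0⊕1⊕1⊕1⊕0⊕1 = 0
s8 (pos 8,9,10,11,12,13,14,15,24,25,26,27,28,29,30,31): 0⊕0⊕1⊕1⊕1⊕1⊕0⊕0⊕0⊕1⊕1⊕1⊕1⊕1⊕0⊕1 = 0
s16 (pos 16,17,18,19,20,21,22,23,24,25,26,27,28,29,30,31): 0⊕0⊕0⊕0⊕0⊕1⊕0⊕1⊕0⊕1⊕1⊕1⊕1⊕1⊕0⊕1 = 0
Syndrome s16…s1 = 00000 → no error.
Read data bits from positions 3,5,6,7,9,10,11,12,13,14,15,17,18,19,20,21,22,23,24,25,26,27,28,29,30,31: 11010111100000010101111101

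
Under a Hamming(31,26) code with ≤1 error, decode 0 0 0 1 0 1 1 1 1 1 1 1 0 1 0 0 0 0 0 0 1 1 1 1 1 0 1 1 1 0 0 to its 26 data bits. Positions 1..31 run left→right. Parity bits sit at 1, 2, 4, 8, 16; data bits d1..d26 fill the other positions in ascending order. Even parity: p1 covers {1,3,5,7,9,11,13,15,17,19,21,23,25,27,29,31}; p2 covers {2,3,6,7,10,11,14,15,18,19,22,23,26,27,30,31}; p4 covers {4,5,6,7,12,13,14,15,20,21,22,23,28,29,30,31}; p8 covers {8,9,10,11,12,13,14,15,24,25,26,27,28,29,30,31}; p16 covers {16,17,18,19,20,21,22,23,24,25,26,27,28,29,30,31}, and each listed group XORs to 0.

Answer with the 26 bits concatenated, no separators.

s1 (pos 1,3,5,7,9,11,13,15,17,19,21,23,25,27,29,31): 0⊕0⊕0⊕1⊕1⊕1⊕0⊕0⊕0⊕0⊕1⊕1⊕1⊕1⊕1⊕0 = 0
s2 (pos 2,3,6,7,10,11,14,15,18,19,22,23,26,27,30,31): 0⊕0⊕1⊕1⊕1⊕1⊕1⊕0⊕0⊕0⊕1⊕1⊕0⊕1⊕0⊕0 = 0
s4 (pos 4,5,6,7,12,13,14,15,20,21,22,23,28,29,30,31): 1⊕0⊕1⊕1⊕1⊕0⊕1⊕0⊕0⊕1⊕1⊕1⊕1⊕1⊕0⊕0 = 0
s8 (pos 8,9,10,11,12,13,14,15,24,25,26,27,28,29,30,31): 1⊕1⊕1⊕1⊕1⊕0⊕1⊕0⊕1⊕1⊕0⊕1⊕1⊕1⊕0⊕0 = 1
s16 (pos 16,17,18,19,20,21,22,23,24,25,26,27,28,29,30,31): 0⊕0⊕0⊕0⊕0⊕1⊕1⊕1⊕1⊕1⊕0⊕1⊕1⊕1⊕0⊕0 = 0
Syndrome s16…s1 = 01000 → error at position 8.
Flip position 8: 0001011111110100000011111011100 → 0001011011110100000011111011100
Read data bits from positions 3,5,6,7,9,10,11,12,13,14,15,17,18,19,20,21,22,23,24,25,26,27,28,29,30,31: 00111111010000011111011100

00111111010000011111011100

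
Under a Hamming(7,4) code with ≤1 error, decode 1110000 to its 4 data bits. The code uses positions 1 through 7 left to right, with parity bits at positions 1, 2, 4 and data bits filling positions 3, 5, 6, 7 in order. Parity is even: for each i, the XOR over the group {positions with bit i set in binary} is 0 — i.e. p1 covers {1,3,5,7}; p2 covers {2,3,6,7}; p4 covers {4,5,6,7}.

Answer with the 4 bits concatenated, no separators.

1000

s1 (pos 1,3,5,7): 1⊕1⊕0⊕0 = 0
s2 (pos 2,3,6,7): 1⊕1⊕0⊕0 = 0
s4 (pos 4,5,6,7): 0⊕0⊕0⊕0 = 0
Syndrome s4…s1 = 000 → no error.
Read data bits from positions 3,5,6,7: 1000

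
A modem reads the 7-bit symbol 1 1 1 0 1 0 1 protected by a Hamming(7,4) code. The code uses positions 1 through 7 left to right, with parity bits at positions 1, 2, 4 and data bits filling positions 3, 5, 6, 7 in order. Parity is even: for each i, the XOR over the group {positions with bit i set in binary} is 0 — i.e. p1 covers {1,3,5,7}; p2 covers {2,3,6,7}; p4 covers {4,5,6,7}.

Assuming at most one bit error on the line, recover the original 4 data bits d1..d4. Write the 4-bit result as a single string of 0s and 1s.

1101

s1 (pos 1,3,5,7): 1⊕1⊕1⊕1 = 0
s2 (pos 2,3,6,7): 1⊕1⊕0⊕1 = 1
s4 (pos 4,5,6,7): 0⊕1⊕0⊕1 = 0
Syndrome s4…s1 = 010 → error at position 2.
Flip position 2: 1110101 → 1010101
Read data bits from positions 3,5,6,7: 1101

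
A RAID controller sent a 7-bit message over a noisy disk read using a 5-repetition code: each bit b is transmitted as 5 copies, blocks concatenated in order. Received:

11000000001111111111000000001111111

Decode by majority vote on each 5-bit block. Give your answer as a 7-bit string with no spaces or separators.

0011001

Block 1 (11000): 2 ones → 0
Block 2 (00000): 0 ones → 0
Block 3 (11111): 5 ones → 1
Block 4 (11111): 5 ones → 1
Block 5 (00000): 0 ones → 0
Block 6 (00011): 2 ones → 0
Block 7 (11111): 5 ones → 1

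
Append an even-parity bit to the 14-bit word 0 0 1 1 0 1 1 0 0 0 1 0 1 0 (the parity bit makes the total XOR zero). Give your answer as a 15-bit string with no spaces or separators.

XOR of the 14 data bits: 0⊕0⊕1⊕1⊕0⊕1⊕1⊕0⊕0⊕0⊕1⊕0⊕1⊕0 = 0
Parity bit = 0 (so all 15 bits XOR to 0).

001101100010100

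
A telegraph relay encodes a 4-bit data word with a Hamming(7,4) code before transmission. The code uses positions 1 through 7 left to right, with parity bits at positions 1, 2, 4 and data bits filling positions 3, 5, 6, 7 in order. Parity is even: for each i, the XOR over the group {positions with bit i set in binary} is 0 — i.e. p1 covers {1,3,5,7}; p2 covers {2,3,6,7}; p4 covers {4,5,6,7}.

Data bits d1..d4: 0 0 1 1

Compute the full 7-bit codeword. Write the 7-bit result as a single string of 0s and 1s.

1000011

Place data at non-parity positions: p1 p2 0 p4 0 1 1
p1 (pos 1,3,5,7): XOR of data positions = 0⊕0⊕1 = 1
p2 (pos 2,3,6,7): XOR of data positions = 0⊕1⊕1 = 0
p4 (pos 4,5,6,7): XOR of data positions = 0⊕1⊕1 = 0
Codeword: 1000011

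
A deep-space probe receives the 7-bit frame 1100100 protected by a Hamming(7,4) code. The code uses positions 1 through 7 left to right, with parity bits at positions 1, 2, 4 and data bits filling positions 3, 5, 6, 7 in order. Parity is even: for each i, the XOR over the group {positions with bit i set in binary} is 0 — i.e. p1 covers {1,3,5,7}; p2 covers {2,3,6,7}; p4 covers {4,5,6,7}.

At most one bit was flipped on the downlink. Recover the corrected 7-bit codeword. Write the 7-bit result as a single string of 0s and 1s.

1100110

s1 (pos 1,3,5,7): 1⊕0⊕1⊕0 = 0
s2 (pos 2,3,6,7): 1⊕0⊕0⊕0 = 1
s4 (pos 4,5,6,7): 0⊕1⊕0⊕0 = 1
Syndrome s4…s1 = 110 → error at position 6.
Flip position 6: 1100100 → 1100110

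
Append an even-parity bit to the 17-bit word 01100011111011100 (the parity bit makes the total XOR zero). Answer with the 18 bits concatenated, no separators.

011000111110111000

XOR of the 17 data bits: 0⊕1⊕1⊕0⊕0⊕0⊕1⊕1⊕1⊕1⊕1⊕0⊕1⊕1⊕1⊕0⊕0 = 0
Parity bit = 0 (so all 18 bits XOR to 0).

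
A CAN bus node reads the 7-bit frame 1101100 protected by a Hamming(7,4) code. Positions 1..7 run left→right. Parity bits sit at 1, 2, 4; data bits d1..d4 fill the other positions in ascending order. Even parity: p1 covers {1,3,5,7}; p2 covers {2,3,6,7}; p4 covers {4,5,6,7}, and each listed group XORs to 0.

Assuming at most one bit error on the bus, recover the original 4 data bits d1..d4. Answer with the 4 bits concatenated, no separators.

s1 (pos 1,3,5,7): 1⊕0⊕1⊕0 = 0
s2 (pos 2,3,6,7): 1⊕0⊕0⊕0 = 1
s4 (pos 4,5,6,7): 1⊕1⊕0⊕0 = 0
Syndrome s4…s1 = 010 → error at position 2.
Flip position 2: 1101100 → 1001100
Read data bits from positions 3,5,6,7: 0100

0100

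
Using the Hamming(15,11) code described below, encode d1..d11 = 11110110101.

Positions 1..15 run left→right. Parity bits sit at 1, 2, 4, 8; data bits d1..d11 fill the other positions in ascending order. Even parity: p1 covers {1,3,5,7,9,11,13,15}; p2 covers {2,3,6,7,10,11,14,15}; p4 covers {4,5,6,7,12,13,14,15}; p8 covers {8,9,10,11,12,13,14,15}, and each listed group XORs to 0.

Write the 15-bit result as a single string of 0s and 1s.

Place data at non-parity positions: p1 p2 1 p4 1 1 1 p8 0 1 1 0 1 0 1
p1 (pos 1,3,5,7,9,11,13,15): XOR of data positions = 1⊕1⊕1⊕0⊕1⊕1⊕1 = 0
p2 (pos 2,3,6,7,10,11,14,15): XOR of data positions = 1⊕1⊕1⊕1⊕1⊕0⊕1 = 0
p4 (pos 4,5,6,7,12,13,14,15): XOR of data positions = 1⊕1⊕1⊕0⊕1⊕0⊕1 = 1
p8 (pos 8,9,10,11,12,13,14,15): XOR of data positions = 0⊕1⊕1⊕0⊕1⊕0⊕1 = 0
Codeword: 001111100110101

001111100110101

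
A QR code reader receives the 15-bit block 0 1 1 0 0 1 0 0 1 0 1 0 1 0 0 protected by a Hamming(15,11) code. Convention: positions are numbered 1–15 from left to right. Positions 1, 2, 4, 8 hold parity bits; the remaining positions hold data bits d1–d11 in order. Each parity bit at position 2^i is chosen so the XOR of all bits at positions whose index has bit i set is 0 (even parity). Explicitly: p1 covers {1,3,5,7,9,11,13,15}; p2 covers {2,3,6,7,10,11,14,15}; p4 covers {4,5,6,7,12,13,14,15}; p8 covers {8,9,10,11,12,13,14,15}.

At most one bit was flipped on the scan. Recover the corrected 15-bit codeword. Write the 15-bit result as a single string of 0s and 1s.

011001011010100

s1 (pos 1,3,5,7,9,11,13,15): 0⊕1⊕0⊕0⊕1⊕1⊕1⊕0 = 0
s2 (pos 2,3,6,7,10,11,14,15): 1⊕1⊕1⊕0⊕0⊕1⊕0⊕0 = 0
s4 (pos 4,5,6,7,12,13,14,15): 0⊕0⊕1⊕0⊕0⊕1⊕0⊕0 = 0
s8 (pos 8,9,10,11,12,13,14,15): 0⊕1⊕0⊕1⊕0⊕1⊕0⊕0 = 1
Syndrome s8…s1 = 1000 → error at position 8.
Flip position 8: 011001001010100 → 011001011010100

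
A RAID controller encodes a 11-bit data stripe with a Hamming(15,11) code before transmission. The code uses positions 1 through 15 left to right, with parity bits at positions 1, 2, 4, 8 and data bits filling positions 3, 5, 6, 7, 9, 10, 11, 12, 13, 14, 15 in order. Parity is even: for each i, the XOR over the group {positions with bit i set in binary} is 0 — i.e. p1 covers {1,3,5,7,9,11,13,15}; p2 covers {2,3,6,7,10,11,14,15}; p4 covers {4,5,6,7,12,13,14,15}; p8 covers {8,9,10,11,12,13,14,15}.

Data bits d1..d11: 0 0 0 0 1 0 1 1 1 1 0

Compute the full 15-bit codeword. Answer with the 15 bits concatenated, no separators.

100100011011110

Place data at non-parity positions: p1 p2 0 p4 0 0 0 p8 1 0 1 1 1 1 0
p1 (pos 1,3,5,7,9,11,13,15): XOR of data positions = 0⊕0⊕0⊕1⊕1⊕1⊕0 = 1
p2 (pos 2,3,6,7,10,11,14,15): XOR of data positions = 0⊕0⊕0⊕0⊕1⊕1⊕0 = 0
p4 (pos 4,5,6,7,12,13,14,15): XOR of data positions = 0⊕0⊕0⊕1⊕1⊕1⊕0 = 1
p8 (pos 8,9,10,11,12,13,14,15): XOR of data positions = 1⊕0⊕1⊕1⊕1⊕1⊕0 = 1
Codeword: 100100011011110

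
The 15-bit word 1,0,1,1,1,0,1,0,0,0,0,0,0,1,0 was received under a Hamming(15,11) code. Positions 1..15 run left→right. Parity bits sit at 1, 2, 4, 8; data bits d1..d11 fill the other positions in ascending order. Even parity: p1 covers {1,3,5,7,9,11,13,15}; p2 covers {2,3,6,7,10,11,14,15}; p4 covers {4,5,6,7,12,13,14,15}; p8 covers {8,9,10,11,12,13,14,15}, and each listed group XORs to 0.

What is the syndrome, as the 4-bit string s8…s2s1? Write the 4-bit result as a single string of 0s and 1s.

1010

s1 (pos 1,3,5,7,9,11,13,15): 1⊕1⊕1⊕1⊕0⊕0⊕0⊕0 = 0
s2 (pos 2,3,6,7,10,11,14,15): 0⊕1⊕0⊕1⊕0⊕0⊕1⊕0 = 1
s4 (pos 4,5,6,7,12,13,14,15): 1⊕1⊕0⊕1⊕0⊕0⊕1⊕0 = 0
s8 (pos 8,9,10,11,12,13,14,15): 0⊕0⊕0⊕0⊕0⊕0⊕1⊕0 = 1
Syndrome s8…s1 = 1010 → error at position 10.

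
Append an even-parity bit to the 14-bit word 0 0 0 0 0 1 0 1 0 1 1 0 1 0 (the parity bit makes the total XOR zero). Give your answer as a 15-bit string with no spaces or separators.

XOR of the 14 data bits: 0⊕0⊕0⊕0⊕0⊕1⊕0⊕1⊕0⊕1⊕1⊕0⊕1⊕0 = 1
Parity bit = 1 (so all 15 bits XOR to 0).

000001010110101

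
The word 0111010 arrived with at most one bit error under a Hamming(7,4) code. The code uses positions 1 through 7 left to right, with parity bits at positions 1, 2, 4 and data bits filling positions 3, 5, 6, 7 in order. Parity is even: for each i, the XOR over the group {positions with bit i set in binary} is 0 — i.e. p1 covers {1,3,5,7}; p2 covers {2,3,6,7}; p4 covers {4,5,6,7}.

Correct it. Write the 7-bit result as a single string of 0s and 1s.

0101010

s1 (pos 1,3,5,7): 0⊕1⊕0⊕0 = 1
s2 (pos 2,3,6,7): 1⊕1⊕1⊕0 = 1
s4 (pos 4,5,6,7): 1⊕0⊕1⊕0 = 0
Syndrome s4…s1 = 011 → error at position 3.
Flip position 3: 0111010 → 0101010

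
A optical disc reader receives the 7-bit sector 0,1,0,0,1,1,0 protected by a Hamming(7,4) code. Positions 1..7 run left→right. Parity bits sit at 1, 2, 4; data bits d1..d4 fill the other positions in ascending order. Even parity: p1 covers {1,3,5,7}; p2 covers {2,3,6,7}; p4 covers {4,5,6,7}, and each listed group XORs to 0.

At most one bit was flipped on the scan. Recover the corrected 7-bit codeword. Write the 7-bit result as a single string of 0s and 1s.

1100110

s1 (pos 1,3,5,7): 0⊕0⊕1⊕0 = 1
s2 (pos 2,3,6,7): 1⊕0⊕1⊕0 = 0
s4 (pos 4,5,6,7): 0⊕1⊕1⊕0 = 0
Syndrome s4…s1 = 001 → error at position 1.
Flip position 1: 0100110 → 1100110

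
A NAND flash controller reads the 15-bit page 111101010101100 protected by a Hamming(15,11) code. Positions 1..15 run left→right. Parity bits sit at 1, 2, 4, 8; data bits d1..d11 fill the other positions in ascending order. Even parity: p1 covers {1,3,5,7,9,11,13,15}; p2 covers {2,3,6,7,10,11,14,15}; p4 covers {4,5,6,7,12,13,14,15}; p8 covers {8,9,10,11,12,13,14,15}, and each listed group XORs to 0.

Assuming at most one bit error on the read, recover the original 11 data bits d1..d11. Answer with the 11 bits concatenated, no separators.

10100101100

s1 (pos 1,3,5,7,9,11,13,15): 1⊕1⊕0⊕0⊕0⊕0⊕1⊕0 = 1
s2 (pos 2,3,6,7,10,11,14,15): 1⊕1⊕1⊕0⊕1⊕0⊕0⊕0 = 0
s4 (pos 4,5,6,7,12,13,14,15): 1⊕0⊕1⊕0⊕1⊕1⊕0⊕0 = 0
s8 (pos 8,9,10,11,12,13,14,15): 1⊕0⊕1⊕0⊕1⊕1⊕0⊕0 = 0
Syndrome s8…s1 = 0001 → error at position 1.
Flip position 1: 111101010101100 → 011101010101100
Read data bits from positions 3,5,6,7,9,10,11,12,13,14,15: 10100101100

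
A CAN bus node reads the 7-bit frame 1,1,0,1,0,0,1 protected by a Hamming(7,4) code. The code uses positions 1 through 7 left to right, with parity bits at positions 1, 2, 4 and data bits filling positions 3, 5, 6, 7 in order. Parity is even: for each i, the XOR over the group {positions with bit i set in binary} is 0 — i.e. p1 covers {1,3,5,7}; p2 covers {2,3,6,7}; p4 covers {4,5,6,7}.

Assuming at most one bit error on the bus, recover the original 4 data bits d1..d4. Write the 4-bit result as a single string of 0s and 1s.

0001

s1 (pos 1,3,5,7): 1⊕0⊕0⊕1 = 0
s2 (pos 2,3,6,7): 1⊕0⊕0⊕1 = 0
s4 (pos 4,5,6,7): 1⊕0⊕0⊕1 = 0
Syndrome s4…s1 = 000 → no error.
Read data bits from positions 3,5,6,7: 0001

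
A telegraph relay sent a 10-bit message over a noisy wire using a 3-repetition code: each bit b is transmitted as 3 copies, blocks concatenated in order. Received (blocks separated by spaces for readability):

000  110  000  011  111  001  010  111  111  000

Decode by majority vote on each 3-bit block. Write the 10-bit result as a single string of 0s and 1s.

0101100110

Block 1 (000): 0 ones → 0
Block 2 (110): 2 ones → 1
Block 3 (000): 0 ones → 0
Block 4 (011): 2 ones → 1
Block 5 (111): 3 ones → 1
Block 6 (001): 1 one → 0
Block 7 (010): 1 one → 0
Block 8 (111): 3 ones → 1
Block 9 (111): 3 ones → 1
Block 10 (000): 0 ones → 0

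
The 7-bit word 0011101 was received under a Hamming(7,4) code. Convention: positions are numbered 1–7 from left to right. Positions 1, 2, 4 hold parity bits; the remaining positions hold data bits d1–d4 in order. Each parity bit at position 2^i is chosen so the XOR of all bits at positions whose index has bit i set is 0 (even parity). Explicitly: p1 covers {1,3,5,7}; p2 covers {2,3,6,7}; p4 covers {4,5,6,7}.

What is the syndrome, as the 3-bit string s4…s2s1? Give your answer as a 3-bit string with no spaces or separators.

s1 (pos 1,3,5,7): 0⊕1⊕1⊕1 = 1
s2 (pos 2,3,6,7): 0⊕1⊕0⊕1 = 0
s4 (pos 4,5,6,7): 1⊕1⊕0⊕1 = 1
Syndrome s4…s1 = 101 → error at position 5.

101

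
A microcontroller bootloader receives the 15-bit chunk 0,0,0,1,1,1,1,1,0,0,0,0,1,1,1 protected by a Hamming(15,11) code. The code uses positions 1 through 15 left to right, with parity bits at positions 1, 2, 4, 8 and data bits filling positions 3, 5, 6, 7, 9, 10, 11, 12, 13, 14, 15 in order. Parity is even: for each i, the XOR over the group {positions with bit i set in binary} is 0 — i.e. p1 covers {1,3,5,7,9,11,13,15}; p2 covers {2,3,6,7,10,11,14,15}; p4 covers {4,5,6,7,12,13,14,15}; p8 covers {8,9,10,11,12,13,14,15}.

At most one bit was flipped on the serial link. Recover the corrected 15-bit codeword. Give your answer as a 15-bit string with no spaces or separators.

000011110000111

s1 (pos 1,3,5,7,9,11,13,15): 0⊕0⊕1⊕1⊕0⊕0⊕1⊕1 = 0
s2 (pos 2,3,6,7,10,11,14,15): 0⊕0⊕1⊕1⊕0⊕0⊕1⊕1 = 0
s4 (pos 4,5,6,7,12,13,14,15): 1⊕1⊕1⊕1⊕0⊕1⊕1⊕1 = 1
s8 (pos 8,9,10,11,12,13,14,15): 1⊕0⊕0⊕0⊕0⊕1⊕1⊕1 = 0
Syndrome s8…s1 = 0100 → error at position 4.
Flip position 4: 000111110000111 → 000011110000111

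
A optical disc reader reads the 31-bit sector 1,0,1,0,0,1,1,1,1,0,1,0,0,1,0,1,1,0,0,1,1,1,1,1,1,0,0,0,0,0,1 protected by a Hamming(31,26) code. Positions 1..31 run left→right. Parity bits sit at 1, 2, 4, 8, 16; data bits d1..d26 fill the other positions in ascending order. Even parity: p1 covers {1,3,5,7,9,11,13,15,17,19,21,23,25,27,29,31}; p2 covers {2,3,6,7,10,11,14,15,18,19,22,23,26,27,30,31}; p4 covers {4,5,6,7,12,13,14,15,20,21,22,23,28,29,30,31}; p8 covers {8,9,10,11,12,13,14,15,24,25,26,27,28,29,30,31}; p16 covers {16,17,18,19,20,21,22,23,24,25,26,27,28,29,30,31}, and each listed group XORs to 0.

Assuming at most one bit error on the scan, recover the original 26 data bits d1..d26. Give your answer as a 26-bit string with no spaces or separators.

10111010010100111101000001

s1 (pos 1,3,5,7,9,11,13,15,17,19,21,23,25,27,29,31): 1⊕1⊕0⊕1⊕1⊕1⊕0⊕0⊕1⊕0⊕1⊕1⊕1⊕0⊕0⊕1 = 0
s2 (pos 2,3,6,7,10,11,14,15,18,19,22,23,26,27,30,31): 0⊕1⊕1⊕1⊕0⊕1⊕1⊕0⊕0⊕0⊕1⊕1⊕0⊕0⊕0⊕1 = 0
s4 (pos 4,5,6,7,12,13,14,15,20,21,22,23,28,29,30,31): 0⊕0⊕1⊕1⊕0⊕0⊕1⊕0⊕1⊕1⊕1⊕1⊕0⊕0⊕0⊕1 = 0
s8 (pos 8,9,10,11,12,13,14,15,24,25,26,27,28,29,30,31): 1⊕1⊕0⊕1⊕0⊕0⊕1⊕0⊕1⊕1⊕0⊕0⊕0⊕0⊕0⊕1 = 1
s16 (pos 16,17,18,19,20,21,22,23,24,25,26,27,28,29,30,31): 1⊕1⊕0⊕0⊕1⊕1⊕1⊕1⊕1⊕1⊕0⊕0⊕0⊕0⊕0⊕1 = 1
Syndrome s16…s1 = 11000 → error at position 24.
Flip position 24: 1010011110100101100111111000001 → 1010011110100101100111101000001
Read data bits from positions 3,5,6,7,9,10,11,12,13,14,15,17,18,19,20,21,22,23,24,25,26,27,28,29,30,31: 10111010010100111101000001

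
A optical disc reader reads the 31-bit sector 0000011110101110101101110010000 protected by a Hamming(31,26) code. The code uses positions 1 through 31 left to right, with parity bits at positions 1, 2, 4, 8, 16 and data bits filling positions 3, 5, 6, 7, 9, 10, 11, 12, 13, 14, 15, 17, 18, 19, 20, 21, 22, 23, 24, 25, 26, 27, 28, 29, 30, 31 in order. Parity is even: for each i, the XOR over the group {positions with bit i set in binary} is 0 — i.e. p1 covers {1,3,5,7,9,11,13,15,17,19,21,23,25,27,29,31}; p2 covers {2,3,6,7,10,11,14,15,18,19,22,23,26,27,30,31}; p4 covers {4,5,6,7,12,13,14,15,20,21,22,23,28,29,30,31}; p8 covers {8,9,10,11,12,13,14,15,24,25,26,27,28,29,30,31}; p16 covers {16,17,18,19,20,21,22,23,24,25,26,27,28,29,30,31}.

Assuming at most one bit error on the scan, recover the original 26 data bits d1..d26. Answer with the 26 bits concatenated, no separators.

00111010111100101110010000

s1 (pos 1,3,5,7,9,11,13,15,17,19,21,23,25,27,29,31): 0⊕0⊕0⊕1⊕1⊕1⊕1⊕1⊕1⊕1⊕0⊕1⊕0⊕1⊕0⊕0 = 1
s2 (pos 2,3,6,7,10,11,14,15,18,19,22,23,26,27,30,31): 0⊕0⊕1⊕1⊕0⊕1⊕1⊕1⊕0⊕1⊕1⊕1⊕0⊕1⊕0⊕0 = 1
s4 (pos 4,5,6,7,12,13,14,15,20,21,22,23,28,29,30,31): 0⊕0⊕1⊕1⊕0⊕1⊕1⊕1⊕1⊕0⊕1⊕1⊕0⊕0⊕0⊕0 = 0
s8 (pos 8,9,10,11,12,13,14,15,24,25,26,27,28,29,30,31): 1⊕1⊕0⊕1⊕0⊕1⊕1⊕1⊕1⊕0⊕0⊕1⊕0⊕0⊕0⊕0 = 0
s16 (pos 16,17,18,19,20,21,22,23,24,25,26,27,28,29,30,31): 0⊕1⊕0⊕1⊕1⊕0⊕1⊕1⊕1⊕0⊕0⊕1⊕0⊕0⊕0⊕0 = 1
Syndrome s16…s1 = 10011 → error at position 19.
Flip position 19: 0000011110101110101101110010000 → 0000011110101110100101110010000
Read data bits from positions 3,5,6,7,9,10,11,12,13,14,15,17,18,19,20,21,22,23,24,25,26,27,28,29,30,31: 00111010111100101110010000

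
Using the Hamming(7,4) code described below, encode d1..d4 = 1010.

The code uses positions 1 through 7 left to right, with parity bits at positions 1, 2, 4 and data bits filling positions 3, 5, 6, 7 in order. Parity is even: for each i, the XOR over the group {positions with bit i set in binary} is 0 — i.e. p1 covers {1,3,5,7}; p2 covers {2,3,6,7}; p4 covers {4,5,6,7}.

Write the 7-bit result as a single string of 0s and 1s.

Place data at non-parity positions: p1 p2 1 p4 0 1 0
p1 (pos 1,3,5,7): XOR of data positions = 1⊕0⊕0 = 1
p2 (pos 2,3,6,7): XOR of data positions = 1⊕1⊕0 = 0
p4 (pos 4,5,6,7): XOR of data positions = 0⊕1⊕0 = 1
Codeword: 1011010

1011010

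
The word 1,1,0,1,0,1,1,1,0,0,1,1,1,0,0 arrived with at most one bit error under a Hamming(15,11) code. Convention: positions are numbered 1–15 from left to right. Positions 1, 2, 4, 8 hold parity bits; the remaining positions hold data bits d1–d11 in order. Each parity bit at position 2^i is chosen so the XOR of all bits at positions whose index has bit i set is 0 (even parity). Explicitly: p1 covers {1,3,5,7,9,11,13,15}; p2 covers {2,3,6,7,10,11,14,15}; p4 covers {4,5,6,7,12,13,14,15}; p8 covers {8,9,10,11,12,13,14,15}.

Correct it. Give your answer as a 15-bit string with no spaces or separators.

110001110011100

s1 (pos 1,3,5,7,9,11,13,15): 1⊕0⊕0⊕1⊕0⊕1⊕1⊕0 = 0
s2 (pos 2,3,6,7,10,11,14,15): 1⊕0⊕1⊕1⊕0⊕1⊕0⊕0 = 0
s4 (pos 4,5,6,7,12,13,14,15): 1⊕0⊕1⊕1⊕1⊕1⊕0⊕0 = 1
s8 (pos 8,9,10,11,12,13,14,15): 1⊕0⊕0⊕1⊕1⊕1⊕0⊕0 = 0
Syndrome s8…s1 = 0100 → error at position 4.
Flip position 4: 110101110011100 → 110001110011100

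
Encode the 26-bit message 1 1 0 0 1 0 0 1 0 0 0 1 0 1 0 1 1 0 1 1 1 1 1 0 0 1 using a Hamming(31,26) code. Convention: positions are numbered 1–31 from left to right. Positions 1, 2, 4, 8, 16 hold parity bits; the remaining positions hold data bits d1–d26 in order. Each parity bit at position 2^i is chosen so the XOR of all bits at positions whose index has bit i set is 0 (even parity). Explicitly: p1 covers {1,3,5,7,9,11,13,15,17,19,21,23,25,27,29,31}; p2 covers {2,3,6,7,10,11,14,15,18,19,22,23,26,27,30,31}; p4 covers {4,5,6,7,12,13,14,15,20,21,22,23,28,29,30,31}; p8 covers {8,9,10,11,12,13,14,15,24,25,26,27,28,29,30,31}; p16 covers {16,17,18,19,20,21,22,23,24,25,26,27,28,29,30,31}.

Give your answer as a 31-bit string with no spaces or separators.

1010100010010000101011011111001

Place data at non-parity positions: p1 p2 1 p4 1 0 0 p8 1 0 0 1 0 0 0 p16 1 0 1 0 1 1 0 1 1 1 1 1 0 0 1
p1 (pos 1,3,5,7,9,11,13,15,17,19,21,23,25,27,29,31): XOR of data positions = 1⊕1⊕0⊕1⊕0⊕0⊕0⊕1⊕1⊕1⊕0⊕1⊕1⊕0⊕1 = 1
p2 (pos 2,3,6,7,10,11,14,15,18,19,22,23,26,27,30,31): XOR of data positions = 1⊕0⊕0⊕0⊕0⊕0⊕0⊕0⊕1⊕1⊕0⊕1⊕1⊕0⊕1 = 0
p4 (pos 4,5,6,7,12,13,14,15,20,21,22,23,28,29,30,31): XOR of data positions = 1⊕0⊕0⊕1⊕0⊕0⊕0⊕0⊕1⊕1⊕0⊕1⊕0⊕0⊕1 = 0
p8 (pos 8,9,10,11,12,13,14,15,24,25,26,27,28,29,30,31): XOR of data positions = 1⊕0⊕0⊕1⊕0⊕0⊕0⊕1⊕1⊕1⊕1⊕1⊕0⊕0⊕1 = 0
p16 (pos 16,17,18,19,20,21,22,23,24,25,26,27,28,29,30,31): XOR of data positions = 1⊕0⊕1⊕0⊕1⊕1⊕0⊕1⊕1⊕1⊕1⊕1⊕0⊕0⊕1 = 0
Codeword: 1010100010010000101011011111001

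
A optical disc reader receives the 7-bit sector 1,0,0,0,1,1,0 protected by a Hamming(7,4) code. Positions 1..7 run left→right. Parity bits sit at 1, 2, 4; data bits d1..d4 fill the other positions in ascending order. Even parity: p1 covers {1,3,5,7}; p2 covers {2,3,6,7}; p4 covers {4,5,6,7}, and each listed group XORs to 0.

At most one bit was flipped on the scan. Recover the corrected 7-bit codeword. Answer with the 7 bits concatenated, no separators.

s1 (pos 1,3,5,7): 1⊕0⊕1⊕0 = 0
s2 (pos 2,3,6,7): 0⊕0⊕1⊕0 = 1
s4 (pos 4,5,6,7): 0⊕1⊕1⊕0 = 0
Syndrome s4…s1 = 010 → error at position 2.
Flip position 2: 1000110 → 1100110

1100110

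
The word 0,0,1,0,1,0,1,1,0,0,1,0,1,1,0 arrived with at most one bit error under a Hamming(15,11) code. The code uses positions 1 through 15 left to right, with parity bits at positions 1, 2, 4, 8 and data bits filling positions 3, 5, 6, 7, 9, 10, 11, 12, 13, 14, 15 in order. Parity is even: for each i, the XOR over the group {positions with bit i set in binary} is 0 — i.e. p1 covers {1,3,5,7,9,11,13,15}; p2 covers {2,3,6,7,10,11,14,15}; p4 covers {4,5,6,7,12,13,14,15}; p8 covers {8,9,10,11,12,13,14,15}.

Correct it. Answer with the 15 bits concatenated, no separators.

s1 (pos 1,3,5,7,9,11,13,15): 0⊕1⊕1⊕1⊕0⊕1⊕1⊕0 = 1
s2 (pos 2,3,6,7,10,11,14,15): 0⊕1⊕0⊕1⊕0⊕1⊕1⊕0 = 0
s4 (pos 4,5,6,7,12,13,14,15): 0⊕1⊕0⊕1⊕0⊕1⊕1⊕0 = 0
s8 (pos 8,9,10,11,12,13,14,15): 1⊕0⊕0⊕1⊕0⊕1⊕1⊕0 = 0
Syndrome s8…s1 = 0001 → error at position 1.
Flip position 1: 001010110010110 → 101010110010110

101010110010110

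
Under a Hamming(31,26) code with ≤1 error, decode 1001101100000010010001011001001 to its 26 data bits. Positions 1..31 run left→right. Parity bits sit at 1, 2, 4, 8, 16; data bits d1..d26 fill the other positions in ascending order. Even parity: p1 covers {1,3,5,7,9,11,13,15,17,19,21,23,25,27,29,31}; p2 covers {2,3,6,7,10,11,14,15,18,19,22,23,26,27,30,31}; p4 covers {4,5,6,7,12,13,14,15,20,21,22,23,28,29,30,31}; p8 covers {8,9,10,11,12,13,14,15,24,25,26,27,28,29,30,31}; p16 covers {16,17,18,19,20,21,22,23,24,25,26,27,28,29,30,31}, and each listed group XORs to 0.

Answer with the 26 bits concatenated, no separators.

01110000001010001011001001

s1 (pos 1,3,5,7,9,11,13,15,17,19,21,23,25,27,29,31): 1⊕0⊕1⊕1⊕0⊕0⊕0⊕1⊕0⊕0⊕0⊕0⊕1⊕0⊕0⊕1 = 0
s2 (pos 2,3,6,7,10,11,14,15,18,19,22,23,26,27,30,31): 0⊕0⊕0⊕1⊕0⊕0⊕0⊕1⊕1⊕0⊕1⊕0⊕0⊕0⊕0⊕1 = 1
s4 (pos 4,5,6,7,12,13,14,15,20,21,22,23,28,29,30,31): 1⊕1⊕0⊕1⊕0⊕0⊕0⊕1⊕0⊕0⊕1⊕0⊕1⊕0⊕0⊕1 = 1
s8 (pos 8,9,10,11,12,13,14,15,24,25,26,27,28,29,30,31): 1⊕0⊕0⊕0⊕0⊕0⊕0⊕1⊕1⊕1⊕0⊕0⊕1⊕0⊕0⊕1 = 0
s16 (pos 16,17,18,19,20,21,22,23,24,25,26,27,28,29,30,31): 0⊕0⊕1⊕0⊕0⊕0⊕1⊕0⊕1⊕1⊕0⊕0⊕1⊕0⊕0⊕1 = 0
Syndrome s16…s1 = 00110 → error at position 6.
Flip position 6: 1001101100000010010001011001001 → 1001111100000010010001011001001
Read data bits from positions 3,5,6,7,9,10,11,12,13,14,15,17,18,19,20,21,22,23,24,25,26,27,28,29,30,31: 01110000001010001011001001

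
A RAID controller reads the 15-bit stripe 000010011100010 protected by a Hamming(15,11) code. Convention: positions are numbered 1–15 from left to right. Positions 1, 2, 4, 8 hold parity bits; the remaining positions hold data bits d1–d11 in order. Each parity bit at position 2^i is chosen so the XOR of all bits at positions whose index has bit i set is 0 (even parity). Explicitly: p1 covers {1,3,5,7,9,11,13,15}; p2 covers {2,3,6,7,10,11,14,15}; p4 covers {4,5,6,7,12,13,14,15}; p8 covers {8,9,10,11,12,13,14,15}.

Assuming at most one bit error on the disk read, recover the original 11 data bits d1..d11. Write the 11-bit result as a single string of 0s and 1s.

01001100010

s1 (pos 1,3,5,7,9,11,13,15): 0⊕0⊕1⊕0⊕1⊕0⊕0⊕0 = 0
s2 (pos 2,3,6,7,10,11,14,15): 0⊕0⊕0⊕0⊕1⊕0⊕1⊕0 = 0
s4 (pos 4,5,6,7,12,13,14,15): 0⊕1⊕0⊕0⊕0⊕0⊕1⊕0 = 0
s8 (pos 8,9,10,11,12,13,14,15): 1⊕1⊕1⊕0⊕0⊕0⊕1⊕0 = 0
Syndrome s8…s1 = 0000 → no error.
Read data bits from positions 3,5,6,7,9,10,11,12,13,14,15: 01001100010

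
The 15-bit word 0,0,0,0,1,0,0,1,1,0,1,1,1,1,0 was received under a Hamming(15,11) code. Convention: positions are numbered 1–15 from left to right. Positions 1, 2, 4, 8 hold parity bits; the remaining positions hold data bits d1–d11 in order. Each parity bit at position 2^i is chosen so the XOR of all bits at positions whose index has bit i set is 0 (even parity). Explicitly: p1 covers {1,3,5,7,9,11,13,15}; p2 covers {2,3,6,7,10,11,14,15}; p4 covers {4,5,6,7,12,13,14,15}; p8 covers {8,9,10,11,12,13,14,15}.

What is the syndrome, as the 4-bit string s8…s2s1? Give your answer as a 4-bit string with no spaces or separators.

0000

s1 (pos 1,3,5,7,9,11,13,15): 0⊕0⊕1⊕0⊕1⊕1⊕1⊕0 = 0
s2 (pos 2,3,6,7,10,11,14,15): 0⊕0⊕0⊕0⊕0⊕1⊕1⊕0 = 0
s4 (pos 4,5,6,7,12,13,14,15): 0⊕1⊕0⊕0⊕1⊕1⊕1⊕0 = 0
s8 (pos 8,9,10,11,12,13,14,15): 1⊕1⊕0⊕1⊕1⊕1⊕1⊕0 = 0
Syndrome s8…s1 = 0000 → no error.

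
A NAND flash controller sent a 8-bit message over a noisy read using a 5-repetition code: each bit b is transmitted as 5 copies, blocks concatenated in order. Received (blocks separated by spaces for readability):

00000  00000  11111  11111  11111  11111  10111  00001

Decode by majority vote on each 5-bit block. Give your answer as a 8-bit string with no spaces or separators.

00111110

Block 1 (00000): 0 ones → 0
Block 2 (00000): 0 ones → 0
Block 3 (11111): 5 ones → 1
Block 4 (11111): 5 ones → 1
Block 5 (11111): 5 ones → 1
Block 6 (11111): 5 ones → 1
Block 7 (10111): 4 ones → 1
Block 8 (00001): 1 one → 0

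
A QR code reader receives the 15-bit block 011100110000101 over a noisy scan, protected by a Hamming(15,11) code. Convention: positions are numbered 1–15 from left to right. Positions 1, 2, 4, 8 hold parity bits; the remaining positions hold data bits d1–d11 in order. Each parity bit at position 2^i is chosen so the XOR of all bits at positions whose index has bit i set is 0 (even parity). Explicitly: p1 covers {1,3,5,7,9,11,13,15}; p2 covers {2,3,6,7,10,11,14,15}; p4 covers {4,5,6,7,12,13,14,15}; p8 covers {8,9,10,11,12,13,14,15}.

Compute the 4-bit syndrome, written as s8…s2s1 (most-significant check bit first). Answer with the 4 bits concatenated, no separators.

1000

s1 (pos 1,3,5,7,9,11,13,15): 0⊕1⊕0⊕1⊕0⊕0⊕1⊕1 = 0
s2 (pos 2,3,6,7,10,11,14,15): 1⊕1⊕0⊕1⊕0⊕0⊕0⊕1 = 0
s4 (pos 4,5,6,7,12,13,14,15): 1⊕0⊕0⊕1⊕0⊕1⊕0⊕1 = 0
s8 (pos 8,9,10,11,12,13,14,15): 1⊕0⊕0⊕0⊕0⊕1⊕0⊕1 = 1
Syndrome s8…s1 = 1000 → error at position 8.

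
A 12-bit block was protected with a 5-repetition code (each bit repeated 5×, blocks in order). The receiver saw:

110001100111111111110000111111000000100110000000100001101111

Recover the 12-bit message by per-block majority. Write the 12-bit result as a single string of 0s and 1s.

Block 1 (11000): 2 ones → 0
Block 2 (11001): 3 ones → 1
Block 3 (11111): 5 ones → 1
Block 4 (11111): 5 ones → 1
Block 5 (00001): 1 one → 0
Block 6 (11111): 5 ones → 1
Block 7 (00000): 0 ones → 0
Block 8 (01001): 2 ones → 0
Block 9 (10000): 1 one → 0
Block 10 (00010): 1 one → 0
Block 11 (00011): 2 ones → 0
Block 12 (01111): 4 ones → 1

011101000001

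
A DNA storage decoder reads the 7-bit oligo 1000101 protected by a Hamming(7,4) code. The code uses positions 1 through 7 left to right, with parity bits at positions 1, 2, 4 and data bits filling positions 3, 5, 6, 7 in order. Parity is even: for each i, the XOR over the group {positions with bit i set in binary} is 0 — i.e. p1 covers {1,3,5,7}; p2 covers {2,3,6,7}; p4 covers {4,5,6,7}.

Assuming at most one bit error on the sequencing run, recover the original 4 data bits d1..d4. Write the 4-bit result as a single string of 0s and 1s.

1101

s1 (pos 1,3,5,7): 1⊕0⊕1⊕1 = 1
s2 (pos 2,3,6,7): 0⊕0⊕0⊕1 = 1
s4 (pos 4,5,6,7): 0⊕1⊕0⊕1 = 0
Syndrome s4…s1 = 011 → error at position 3.
Flip position 3: 1000101 → 1010101
Read data bits from positions 3,5,6,7: 1101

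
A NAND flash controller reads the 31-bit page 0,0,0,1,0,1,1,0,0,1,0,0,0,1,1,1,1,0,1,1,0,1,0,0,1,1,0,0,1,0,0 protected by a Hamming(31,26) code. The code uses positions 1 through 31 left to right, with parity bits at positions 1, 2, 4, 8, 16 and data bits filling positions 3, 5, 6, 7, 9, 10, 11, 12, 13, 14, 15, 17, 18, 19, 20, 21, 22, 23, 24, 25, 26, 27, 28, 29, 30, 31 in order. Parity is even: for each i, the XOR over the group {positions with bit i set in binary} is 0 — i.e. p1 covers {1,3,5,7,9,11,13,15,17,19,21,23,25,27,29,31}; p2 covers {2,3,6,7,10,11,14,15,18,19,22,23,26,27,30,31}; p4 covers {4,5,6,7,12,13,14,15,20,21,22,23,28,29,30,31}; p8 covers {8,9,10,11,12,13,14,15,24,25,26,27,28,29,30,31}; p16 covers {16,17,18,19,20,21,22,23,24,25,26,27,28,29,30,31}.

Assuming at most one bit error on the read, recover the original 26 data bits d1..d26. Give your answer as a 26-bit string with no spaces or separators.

00110100011101101001100100

s1 (pos 1,3,5,7,9,11,13,15,17,19,21,23,25,27,29,31): 0⊕0⊕0⊕1⊕0⊕0⊕0⊕1⊕1⊕1⊕0⊕0⊕1⊕0⊕1⊕0 = 0
s2 (pos 2,3,6,7,10,11,14,15,18,19,22,23,26,27,30,31): 0⊕0⊕1⊕1⊕1⊕0⊕1⊕1⊕0⊕1⊕1⊕0⊕1⊕0⊕0⊕0 = 0
s4 (pos 4,5,6,7,12,13,14,15,20,21,22,23,28,29,30,31): 1⊕0⊕1⊕1⊕0⊕0⊕1⊕1⊕1⊕0⊕1⊕0⊕0⊕1⊕0⊕0 = 0
s8 (pos 8,9,10,11,12,13,14,15,24,25,26,27,28,29,30,31): 0⊕0⊕1⊕0⊕0⊕0⊕1⊕1⊕0⊕1⊕1⊕0⊕0⊕1⊕0⊕0 = 0
s16 (pos 16,17,18,19,20,21,22,23,24,25,26,27,28,29,30,31): 1⊕1⊕0⊕1⊕1⊕0⊕1⊕0⊕0⊕1⊕1⊕0⊕0⊕1⊕0⊕0 = 0
Syndrome s16…s1 = 00000 → no error.
Read data bits from positions 3,5,6,7,9,10,11,12,13,14,15,17,18,19,20,21,22,23,24,25,26,27,28,29,30,31: 00110100011101101001100100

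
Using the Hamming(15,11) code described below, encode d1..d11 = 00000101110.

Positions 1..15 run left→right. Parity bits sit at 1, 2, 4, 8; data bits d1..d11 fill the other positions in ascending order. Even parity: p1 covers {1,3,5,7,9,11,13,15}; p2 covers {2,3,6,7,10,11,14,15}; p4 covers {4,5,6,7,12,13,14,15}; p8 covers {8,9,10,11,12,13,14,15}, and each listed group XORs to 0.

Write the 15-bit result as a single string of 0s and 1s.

Place data at non-parity positions: p1 p2 0 p4 0 0 0 p8 0 1 0 1 1 1 0
p1 (pos 1,3,5,7,9,11,13,15): XOR of data positions = 0⊕0⊕0⊕0⊕0⊕1⊕0 = 1
p2 (pos 2,3,6,7,10,11,14,15): XOR of data positions = 0⊕0⊕0⊕1⊕0⊕1⊕0 = 0
p4 (pos 4,5,6,7,12,13,14,15): XOR of data positions = 0⊕0⊕0⊕1⊕1⊕1⊕0 = 1
p8 (pos 8,9,10,11,12,13,14,15): XOR of data positions = 0⊕1⊕0⊕1⊕1⊕1⊕0 = 0
Codeword: 100100000101110

100100000101110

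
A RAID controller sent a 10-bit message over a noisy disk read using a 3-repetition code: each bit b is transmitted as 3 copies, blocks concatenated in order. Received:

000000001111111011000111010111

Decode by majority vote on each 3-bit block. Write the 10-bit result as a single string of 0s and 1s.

0001110101

Block 1 (000): 0 ones → 0
Block 2 (000): 0 ones → 0
Block 3 (001): 1 one → 0
Block 4 (111): 3 ones → 1
Block 5 (111): 3 ones → 1
Block 6 (011): 2 ones → 1
Block 7 (000): 0 ones → 0
Block 8 (111): 3 ones → 1
Block 9 (010): 1 one → 0
Block 10 (111): 3 ones → 1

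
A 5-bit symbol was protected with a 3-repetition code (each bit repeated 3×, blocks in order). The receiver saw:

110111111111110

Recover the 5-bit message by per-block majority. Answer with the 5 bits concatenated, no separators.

Block 1 (110): 2 ones → 1
Block 2 (111): 3 ones → 1
Block 3 (111): 3 ones → 1
Block 4 (111): 3 ones → 1
Block 5 (110): 2 ones → 1

11111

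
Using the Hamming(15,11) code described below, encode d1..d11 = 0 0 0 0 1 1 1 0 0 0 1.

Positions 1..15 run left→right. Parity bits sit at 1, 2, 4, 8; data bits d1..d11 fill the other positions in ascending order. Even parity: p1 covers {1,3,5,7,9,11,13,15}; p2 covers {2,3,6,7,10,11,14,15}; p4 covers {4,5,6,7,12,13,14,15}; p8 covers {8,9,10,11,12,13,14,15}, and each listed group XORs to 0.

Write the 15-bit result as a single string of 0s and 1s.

110100001110001

Place data at non-parity positions: p1 p2 0 p4 0 0 0 p8 1 1 1 0 0 0 1
p1 (pos 1,3,5,7,9,11,13,15): XOR of data positions = 0⊕0⊕0⊕1⊕1⊕0⊕1 = 1
p2 (pos 2,3,6,7,10,11,14,15): XOR of data positions = 0⊕0⊕0⊕1⊕1⊕0⊕1 = 1
p4 (pos 4,5,6,7,12,13,14,15): XOR of data positions = 0⊕0⊕0⊕0⊕0⊕0⊕1 = 1
p8 (pos 8,9,10,11,12,13,14,15): XOR of data positions = 1⊕1⊕1⊕0⊕0⊕0⊕1 = 0
Codeword: 110100001110001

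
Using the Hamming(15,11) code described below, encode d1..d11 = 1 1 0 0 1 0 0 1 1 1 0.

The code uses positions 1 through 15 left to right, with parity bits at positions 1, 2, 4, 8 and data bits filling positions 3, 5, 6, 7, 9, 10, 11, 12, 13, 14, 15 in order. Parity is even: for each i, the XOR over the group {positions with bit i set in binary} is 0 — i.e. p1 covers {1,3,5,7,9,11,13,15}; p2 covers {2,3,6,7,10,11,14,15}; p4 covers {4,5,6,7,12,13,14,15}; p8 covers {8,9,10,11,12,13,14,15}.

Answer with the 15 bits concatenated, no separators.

Place data at non-parity positions: p1 p2 1 p4 1 0 0 p8 1 0 0 1 1 1 0
p1 (pos 1,3,5,7,9,11,13,15): XOR of data positions = 1⊕1⊕0⊕1⊕0⊕1⊕0 = 0
p2 (pos 2,3,6,7,10,11,14,15): XOR of data positions = 1⊕0⊕0⊕0⊕0⊕1⊕0 = 0
p4 (pos 4,5,6,7,12,13,14,15): XOR of data positions = 1⊕0⊕0⊕1⊕1⊕1⊕0 = 0
p8 (pos 8,9,10,11,12,13,14,15): XOR of data positions = 1⊕0⊕0⊕1⊕1⊕1⊕0 = 0
Codeword: 001010001001110

001010001001110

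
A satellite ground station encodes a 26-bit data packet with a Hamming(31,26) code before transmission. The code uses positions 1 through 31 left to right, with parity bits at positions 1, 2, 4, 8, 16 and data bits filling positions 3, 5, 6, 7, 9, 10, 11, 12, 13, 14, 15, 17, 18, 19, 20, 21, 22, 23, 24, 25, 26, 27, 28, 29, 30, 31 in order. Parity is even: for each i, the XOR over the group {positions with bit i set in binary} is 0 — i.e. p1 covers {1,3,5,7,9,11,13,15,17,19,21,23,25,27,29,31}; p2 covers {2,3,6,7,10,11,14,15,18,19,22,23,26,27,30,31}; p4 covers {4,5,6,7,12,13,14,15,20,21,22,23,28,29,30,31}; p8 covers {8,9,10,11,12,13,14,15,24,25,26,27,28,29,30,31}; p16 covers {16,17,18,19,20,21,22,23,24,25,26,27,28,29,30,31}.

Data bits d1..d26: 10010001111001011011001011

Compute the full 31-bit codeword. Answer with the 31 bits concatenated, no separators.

0010001100011110001011011001011

Place data at non-parity positions: p1 p2 1 p4 0 0 1 p8 0 0 0 1 1 1 1 p16 0 0 1 0 1 1 0 1 1 0 0 1 0 1 1
p1 (pos 1,3,5,7,9,11,13,15,17,19,21,23,25,27,29,31): XOR of data positions = 1⊕0⊕1⊕0⊕0⊕1⊕1⊕0⊕1⊕1⊕0⊕1⊕0⊕0⊕1 = 0
p2 (pos 2,3,6,7,10,11,14,15,18,19,22,23,26,27,30,31): XOR of data positions = 1⊕0⊕1⊕0⊕0⊕1⊕1⊕0⊕1⊕1⊕0⊕0⊕0⊕1⊕1 = 0
p4 (pos 4,5,6,7,12,13,14,15,20,21,22,23,28,29,30,31): XOR of data positions = 0⊕0⊕1⊕1⊕1⊕1⊕1⊕0⊕1⊕1⊕0⊕1⊕0⊕1⊕1 = 0
p8 (pos 8,9,10,11,12,13,14,15,24,25,26,27,28,29,30,31): XOR of data positions = 0⊕0⊕0⊕1⊕1⊕1⊕1⊕1⊕1⊕0⊕0⊕1⊕0⊕1⊕1 = 1
p16 (pos 16,17,18,19,20,21,22,23,24,25,26,27,28,29,30,31): XOR of data positions = 0⊕0⊕1⊕0⊕1⊕1⊕0⊕1⊕1⊕0⊕0⊕1⊕0⊕1⊕1 = 0
Codeword: 0010001100011110001011011001011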